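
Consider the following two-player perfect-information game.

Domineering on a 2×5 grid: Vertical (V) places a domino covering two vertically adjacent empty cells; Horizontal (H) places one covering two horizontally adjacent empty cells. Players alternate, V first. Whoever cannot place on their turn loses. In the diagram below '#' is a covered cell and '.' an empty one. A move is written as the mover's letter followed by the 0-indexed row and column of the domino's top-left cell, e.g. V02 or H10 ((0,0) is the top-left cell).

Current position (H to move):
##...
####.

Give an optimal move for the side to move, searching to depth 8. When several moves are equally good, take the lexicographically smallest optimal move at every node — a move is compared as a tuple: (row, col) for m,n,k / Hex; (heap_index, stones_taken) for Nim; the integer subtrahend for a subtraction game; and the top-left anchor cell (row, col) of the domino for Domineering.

p1 H@[##.../####.]: H02[####./####.]-1 H03[##.##/####.]+1*
p2 V@[##.##/####.] terminal -1; root [##.../####.] d8

H's best at [##.../####.]: H03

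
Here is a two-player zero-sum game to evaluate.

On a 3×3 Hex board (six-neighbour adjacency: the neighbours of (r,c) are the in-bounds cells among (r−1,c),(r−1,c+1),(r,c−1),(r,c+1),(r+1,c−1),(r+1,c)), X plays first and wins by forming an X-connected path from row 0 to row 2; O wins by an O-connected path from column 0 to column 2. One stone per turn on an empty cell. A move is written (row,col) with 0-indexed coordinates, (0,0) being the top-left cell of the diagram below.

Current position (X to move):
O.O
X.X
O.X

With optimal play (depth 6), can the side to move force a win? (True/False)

[O.O/X.X/O.X] X move#1: (0,1):-1/OXO/X.X/O.X*, (1,1):-1/O.O/XXX/O.X, (2,1):-1/O.O/X.X/OXX
[OXO/X.X/O.X] O move#2: (1,1):+1/OXO/XOX/O.X*, (2,1):-1/OXO/X.X/OOX
[OXO/XOX/O.X] end (terminal -1, X#3); searched O.O/X.X/O.X to 6

X winning at [O.O/X.X/O.X]: False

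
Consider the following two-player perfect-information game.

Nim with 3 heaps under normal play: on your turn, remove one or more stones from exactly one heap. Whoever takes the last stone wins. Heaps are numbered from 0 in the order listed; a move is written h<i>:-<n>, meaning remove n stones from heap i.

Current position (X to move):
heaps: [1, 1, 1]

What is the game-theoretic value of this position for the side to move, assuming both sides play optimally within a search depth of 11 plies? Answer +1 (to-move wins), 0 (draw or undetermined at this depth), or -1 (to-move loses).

value((1,1,1), X) = +1

p1 X@[(1,1,1)]: h0:-1[(0,1,1)]+1* h1:-1[(1,0,1)]+1 h2:-1[(1,1,0)]+1
p2 O@[(0,1,1)]: h1:-1[(0,0,1)]-1* h2:-1[(0,1,0)]-1
p3 X@[(0,0,1)]: h2:-1[(0,0,0)]+1*
p4 O@[(0,0,0)] terminal -1; root [(1,1,1)] d11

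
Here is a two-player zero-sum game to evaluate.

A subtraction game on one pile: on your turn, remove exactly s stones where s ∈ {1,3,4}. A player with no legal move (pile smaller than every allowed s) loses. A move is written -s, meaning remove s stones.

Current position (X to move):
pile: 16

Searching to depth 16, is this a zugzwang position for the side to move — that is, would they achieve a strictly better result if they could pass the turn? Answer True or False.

p1 X@[16]: -1[15]-1* -3[13]-1 -4[12]-1
p2 O@[15]: -1[14]+1* -3[12]-1 -4[11]-1
p3 X@[14]: -1[13]-1* -3[11]-1 -4[10]-1
p4 O@[13]: -1[12]-1 -3[10]-1 -4[9]+1*
p5 X@[9]: -1[8]-1* -3[6]-1 -4[5]-1
p6 O@[8]: -1[7]+1* -3[5]-1 -4[4]-1
p7 X@[7]: -1[6]-1* -3[4]-1 -4[3]-1
p8 O@[6]: -1[5]-1 -3[3]-1 -4[2]+1*
p9 X@[2]: -1[1]-1*
p10 O@[1]: -1[0]+1*
p11 X@[0] terminal -1; root [16] d16
pass branch (O moves first from the same position):
  | p1 O@[16]: -1[15]-1* -3[13]-1 -4[12]-1
  | p2 X@[15]: -1[14]+1* -3[12]-1 -4[11]-1
  | p3 O@[14]: -1[13]-1* -3[11]-1 -4[10]-1
  | p4 X@[13]: -1[12]-1 -3[10]-1 -4[9]+1*
  | p5 O@[9]: -1[8]-1* -3[6]-1 -4[5]-1
  | p6 X@[8]: -1[7]+1* -3[5]-1 -4[4]-1
  | p7 O@[7]: -1[6]-1* -3[4]-1 -4[3]-1
  | p8 X@[6]: -1[5]-1 -3[3]-1 -4[2]+1*
  | p9 O@[2]: -1[1]-1*
  | p10 X@[1]: -1[0]+1*
  | p11 O@[0] terminal -1; root [16] d16
X moving scores -1; X passing scores +1

zugzwang(16, X) = True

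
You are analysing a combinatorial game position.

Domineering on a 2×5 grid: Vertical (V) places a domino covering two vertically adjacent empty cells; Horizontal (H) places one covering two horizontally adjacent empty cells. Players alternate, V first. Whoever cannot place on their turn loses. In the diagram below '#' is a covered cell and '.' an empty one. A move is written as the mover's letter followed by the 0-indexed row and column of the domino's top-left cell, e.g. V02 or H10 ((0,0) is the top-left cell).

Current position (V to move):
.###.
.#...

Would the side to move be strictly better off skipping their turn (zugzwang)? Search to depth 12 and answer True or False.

zugzwang(.###./.#..., V) = False

p1 V@[.###./.#...]: V00[####./##...]-1 V04[.####/.#..#]+1*
p2 H@[.####/.#..#]: H12[.####/.####]-1*
p3 V@[.####/.####]: V00[#####/#####]+1*
p4 H@[#####/#####] terminal -1; root [.###./.#...] d12
pass branch (H moves first from the same position):
  | p1 H@[.###./.#...]: H12[.###./.###.]-1* H13[.###./.#.##]-1
  | p2 V@[.###./.###.]: V00[####./####.]+1* V04[.####/.####]+1
  | p3 H@[####./####.] terminal -1; root [.###./.#...] d12
V moving scores +1; V passing scores +1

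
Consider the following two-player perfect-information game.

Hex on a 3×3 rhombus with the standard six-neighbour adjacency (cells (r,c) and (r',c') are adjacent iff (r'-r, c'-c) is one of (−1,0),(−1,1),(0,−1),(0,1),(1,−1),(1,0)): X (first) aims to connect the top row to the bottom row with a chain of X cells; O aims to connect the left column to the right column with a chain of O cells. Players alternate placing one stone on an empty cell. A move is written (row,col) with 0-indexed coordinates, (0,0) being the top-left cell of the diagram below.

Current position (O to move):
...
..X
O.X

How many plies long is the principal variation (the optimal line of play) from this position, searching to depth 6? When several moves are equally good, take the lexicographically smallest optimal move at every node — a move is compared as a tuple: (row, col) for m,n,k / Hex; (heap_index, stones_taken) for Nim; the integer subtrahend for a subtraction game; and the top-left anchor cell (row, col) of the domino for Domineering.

p1 O@[.../..X/O.X]: (0,0)[O../..X/O.X]-1 (0,1)[.O./..X/O.X]-1 (0,2)[..O/..X/O.X]+1* (1,0)[.../O.X/O.X]-1 (1,1)[.../.OX/O.X]-1 (2,1)[.../..X/OOX]-1
p2 X@[..O/..X/O.X]: (0,0)[X.O/..X/O.X]-1* (0,1)[.XO/..X/O.X]-1 (1,0)[..O/X.X/O.X]-1 (1,1)[..O/.XX/O.X]-1 (2,1)[..O/..X/OXX]-1
p3 O@[X.O/..X/O.X]: (0,1)[XOO/..X/O.X]+1* (1,0)[X.O/O.X/O.X]+1 (1,1)[X.O/.OX/O.X]+1 (2,1)[X.O/..X/OOX]-1
p4 X@[XOO/..X/O.X]: (1,0)[XOO/X.X/O.X]-1* (1,1)[XOO/.XX/O.X]-1 (2,1)[XOO/..X/OXX]-1
p5 O@[XOO/X.X/O.X]: (1,1)[XOO/XOX/O.X]+1* (2,1)[XOO/X.X/OOX]-1
p6 X@[XOO/XOX/O.X] terminal -1; root [.../..X/O.X] d6

PV length from [.../..X/O.X]: 5 plies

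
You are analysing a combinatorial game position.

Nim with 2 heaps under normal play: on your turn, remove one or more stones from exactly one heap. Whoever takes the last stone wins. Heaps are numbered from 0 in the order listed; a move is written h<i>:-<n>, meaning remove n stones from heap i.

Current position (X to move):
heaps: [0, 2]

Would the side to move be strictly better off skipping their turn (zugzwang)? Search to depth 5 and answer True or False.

p1 X@[(0,2)]: h1:-1[(0,1)]-1 h1:-2[(0,0)]+1*
p2 O@[(0,0)] terminal -1; root [(0,2)] d5
pass branch (O moves first from the same position):
  | p1 O@[(0,2)]: h1:-1[(0,1)]-1 h1:-2[(0,0)]+1*
  | p2 X@[(0,0)] terminal -1; root [(0,2)] d5
X moving scores +1; X passing scores -1

zugzwang((0,2), X) = False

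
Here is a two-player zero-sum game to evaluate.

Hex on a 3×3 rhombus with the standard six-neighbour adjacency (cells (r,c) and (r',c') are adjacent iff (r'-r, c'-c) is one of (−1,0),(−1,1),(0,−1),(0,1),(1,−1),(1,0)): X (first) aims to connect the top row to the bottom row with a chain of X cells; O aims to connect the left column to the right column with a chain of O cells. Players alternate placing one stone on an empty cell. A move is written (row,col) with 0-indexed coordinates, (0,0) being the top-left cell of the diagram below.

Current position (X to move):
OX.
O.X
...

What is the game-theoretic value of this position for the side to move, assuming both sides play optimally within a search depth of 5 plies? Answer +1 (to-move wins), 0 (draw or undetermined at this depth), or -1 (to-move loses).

p1 X@[OX./O.X/...]: (0,2)[OXX/O.X/...]+1* (1,1)[OX./OXX/...]+1 (2,0)[OX./O.X/X..]+1 (2,1)[OX./O.X/.X.]+1 (2,2)[OX./O.X/..X]+1
p2 O@[OXX/O.X/...]: (1,1)[OXX/OOX/...]-1* (2,0)[OXX/O.X/O..]-1 (2,1)[OXX/O.X/.O.]-1 (2,2)[OXX/O.X/..O]-1
p3 X@[OXX/OOX/...]: (2,0)[OXX/OOX/X..]+1* (2,1)[OXX/OOX/.X.]+1 (2,2)[OXX/OOX/..X]+1
p4 O@[OXX/OOX/X..]: (2,1)[OXX/OOX/XO.]-1* (2,2)[OXX/OOX/X.O]-1
p5 X@[OXX/OOX/XO.]: (2,2)[OXX/OOX/XOX]+1*
p6 O@[OXX/OOX/XOX] terminal -1; root [OX./O.X/...] d5

value(OX./O.X/..., X) = +1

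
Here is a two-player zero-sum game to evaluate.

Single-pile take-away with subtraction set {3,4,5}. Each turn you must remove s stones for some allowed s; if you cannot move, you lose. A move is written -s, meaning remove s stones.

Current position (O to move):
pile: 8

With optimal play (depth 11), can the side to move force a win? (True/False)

O winning at [8]: False

p1 O@[8]: -3[5]-1* -4[4]-1 -5[3]-1
p2 X@[5]: -3[2]+1* -4[1]+1 -5[0]+1
p3 O@[2] terminal -1; root [8] d11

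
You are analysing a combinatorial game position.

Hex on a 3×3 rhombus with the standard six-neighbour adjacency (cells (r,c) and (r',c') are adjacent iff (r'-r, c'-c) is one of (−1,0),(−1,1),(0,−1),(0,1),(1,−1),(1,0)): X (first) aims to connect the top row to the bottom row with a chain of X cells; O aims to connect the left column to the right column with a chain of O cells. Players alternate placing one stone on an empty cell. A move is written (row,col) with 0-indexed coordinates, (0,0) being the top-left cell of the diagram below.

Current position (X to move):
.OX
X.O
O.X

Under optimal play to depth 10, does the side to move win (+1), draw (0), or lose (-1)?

value(.OX/X.O/O.X, X) = -1

[.OX/X.O/O.X] X move#1: (0,0):-1/XOX/X.O/O.X*, (1,1):-1/.OX/XXO/O.X, (2,1):-1/.OX/X.O/OXX
[XOX/X.O/O.X] O move#2: (1,1):+1/XOX/XOO/O.X*, (2,1):+1/XOX/X.O/OOX
[XOX/XOO/O.X] end (terminal -1, X#3); searched .OX/X.O/O.X to 10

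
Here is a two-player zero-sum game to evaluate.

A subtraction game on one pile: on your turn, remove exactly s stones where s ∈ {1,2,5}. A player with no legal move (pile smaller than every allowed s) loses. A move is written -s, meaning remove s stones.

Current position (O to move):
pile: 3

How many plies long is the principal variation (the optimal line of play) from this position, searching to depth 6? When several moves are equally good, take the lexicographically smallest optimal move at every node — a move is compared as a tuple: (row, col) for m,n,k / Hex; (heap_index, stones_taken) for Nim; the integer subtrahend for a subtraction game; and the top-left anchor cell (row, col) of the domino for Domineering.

ply 1, O at 3 | -1=-1→2*; -2=-1→1
ply 2, X at 2 | -1=-1→1; -2=+1→0*
ply 3: 0 is terminal -1 (O); from 3 depth 6

PV length from [3]: 2 plies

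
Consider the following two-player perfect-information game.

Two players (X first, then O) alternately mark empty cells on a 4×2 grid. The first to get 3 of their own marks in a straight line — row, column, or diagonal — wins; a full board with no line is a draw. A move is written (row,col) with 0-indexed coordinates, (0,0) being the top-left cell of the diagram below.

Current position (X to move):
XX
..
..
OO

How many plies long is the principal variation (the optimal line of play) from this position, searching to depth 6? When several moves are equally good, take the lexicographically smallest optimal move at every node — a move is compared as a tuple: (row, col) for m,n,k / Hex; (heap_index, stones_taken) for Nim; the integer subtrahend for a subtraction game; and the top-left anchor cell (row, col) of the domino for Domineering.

PV length from [XX/../../OO]: 4 plies

p1 X@[XX/../../OO]: (1,0)[XX/X./../OO]+0* (1,1)[XX/.X/../OO]+0 (2,0)[XX/../X./OO]+0 (2,1)[XX/../.X/OO]+0
p2 O@[XX/X./../OO]: (1,1)[XX/XO/../OO]-1 (2,0)[XX/X./O./OO]+0* (2,1)[XX/X./.O/OO]-1
p3 X@[XX/X./O./OO]: (1,1)[XX/XX/O./OO]+0* (2,1)[XX/X./OX/OO]+0
p4 O@[XX/XX/O./OO]: (2,1)[XX/XX/OO/OO]+0*
p5 X@[XX/XX/OO/OO] terminal +0; root [XX/../../OO] d6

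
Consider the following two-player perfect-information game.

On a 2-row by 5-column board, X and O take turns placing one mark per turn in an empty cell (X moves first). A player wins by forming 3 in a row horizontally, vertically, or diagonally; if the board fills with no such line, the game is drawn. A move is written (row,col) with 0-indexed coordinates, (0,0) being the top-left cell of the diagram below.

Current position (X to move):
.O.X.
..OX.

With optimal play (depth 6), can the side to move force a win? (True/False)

ply 1, X at .O.X./..OX. | (0,0)=+0→XO.X./..OX.*; (0,2)=+0→.OXX./..OX.; (0,4)=+0→.O.XX/..OX.; (1,0)=+0→.O.X./X.OX.; (1,1)=+0→.O.X./.XOX.; (1,4)=+0→.O.X./..OXX
ply 2, O at XO.X./..OX. | (0,2)=+0→XOOX./..OX.*; (0,4)=+0→XO.XO/..OX.; (1,0)=+0→XO.X./O.OX.; (1,1)=+0→XO.X./.OOX.; (1,4)=+0→XO.X./..OXO
ply 3, X at XOOX./..OX. | (0,4)=+0→XOOXX/..OX.*; (1,0)=+0→XOOX./X.OX.; (1,1)=+0→XOOX./.XOX.; (1,4)=+0→XOOX./..OXX
ply 4, O at XOOXX/..OX. | (1,0)=+0→XOOXX/O.OX.*; (1,1)=+0→XOOXX/.OOX.; (1,4)=+0→XOOXX/..OXO
ply 5, X at XOOXX/O.OX. | (1,1)=+0→XOOXX/OXOX.*; (1,4)=-1→XOOXX/O.OXX
ply 6, O at XOOXX/OXOX. | (1,4)=+0→XOOXX/OXOXO*
ply 7: XOOXX/OXOXO is terminal +0 (X); from .O.X./..OX. depth 6

X winning at [.O.X./..OX.]: False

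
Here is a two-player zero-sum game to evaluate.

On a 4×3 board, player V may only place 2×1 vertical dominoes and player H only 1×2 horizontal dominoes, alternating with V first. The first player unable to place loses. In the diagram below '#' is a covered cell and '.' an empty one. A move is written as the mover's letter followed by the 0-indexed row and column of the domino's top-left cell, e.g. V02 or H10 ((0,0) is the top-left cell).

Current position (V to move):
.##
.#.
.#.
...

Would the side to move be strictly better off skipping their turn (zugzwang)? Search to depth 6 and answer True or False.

zugzwang(.##/.#./.#./..., V) = False

p1 V@[.##/.#./.#./...]: V00[###/##./.#./...]+1* V10[.##/##./##./...]+1 V12[.##/.##/.##/...]+1 V20[.##/.#./##./#..]+1 V22[.##/.#./.##/..#]+1
p2 H@[###/##./.#./...]: H30[###/##./.#./##.]-1* H31[###/##./.#./.##]-1
p3 V@[###/##./.#./##.]: V12[###/###/.##/##.]+1* V22[###/##./.##/###]+1
p4 H@[###/###/.##/##.] terminal -1; root [.##/.#./.#./...] d6
if V skipped the turn, H would face:
~ p1 H@[.##/.#./.#./...]: H30[.##/.#./.#./##.]-1* H31[.##/.#./.#./.##]-1
~ p2 V@[.##/.#./.#./##.]: V00[###/##./.#./##.]+1* V10[.##/##./##./##.]+1 V12[.##/.##/.##/##.]+1 V22[.##/.#./.##/###]+1
~ p3 H@[###/##./.#./##.] terminal -1; root [.##/.#./.#./...] d6
compare (V): move=+1 vs pass=+1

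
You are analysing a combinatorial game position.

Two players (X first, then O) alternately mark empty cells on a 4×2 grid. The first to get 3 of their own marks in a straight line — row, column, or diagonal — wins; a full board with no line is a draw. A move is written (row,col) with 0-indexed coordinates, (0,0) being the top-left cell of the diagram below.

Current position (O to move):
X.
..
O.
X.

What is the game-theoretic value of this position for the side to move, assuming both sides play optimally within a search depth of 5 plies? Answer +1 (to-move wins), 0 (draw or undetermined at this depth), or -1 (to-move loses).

value(X./../O./X., O) = 0

[X./../O./X.] O move#1: (0,1):+0/XO/../O./X.*, (1,0):+0/X./O./O./X., (1,1):+0/X./.O/O./X., (2,1):+0/X./../OO/X., (3,1):+0/X./../O./XO
[XO/../O./X.] X move#2: (1,0):+0/XO/X./O./X.*, (1,1):+0/XO/.X/O./X., (2,1):+0/XO/../OX/X., (3,1):+0/XO/../O./XX
[XO/X./O./X.] O move#3: (1,1):+0/XO/XO/O./X.*, (2,1):+0/XO/X./OO/X., (3,1):+0/XO/X./O./XO
[XO/XO/O./X.] X move#4: (2,1):+0/XO/XO/OX/X.*, (3,1):-1/XO/XO/O./XX
[XO/XO/OX/X.] O move#5: (3,1):+0/XO/XO/OX/XO*
[XO/XO/OX/XO] end (terminal +0, X#6); searched X./../O./X. to 5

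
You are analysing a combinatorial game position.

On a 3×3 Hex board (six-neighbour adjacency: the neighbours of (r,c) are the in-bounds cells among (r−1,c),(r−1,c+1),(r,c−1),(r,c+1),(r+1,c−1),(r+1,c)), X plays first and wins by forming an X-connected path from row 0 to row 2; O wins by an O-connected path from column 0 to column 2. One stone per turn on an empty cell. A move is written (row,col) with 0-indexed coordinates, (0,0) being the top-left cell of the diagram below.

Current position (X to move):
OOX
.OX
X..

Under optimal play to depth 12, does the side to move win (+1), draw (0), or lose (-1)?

ply 1, X at OOX/.OX/X.. | (1,0)=+1→OOX/XOX/X..*; (2,1)=+1→OOX/.OX/XX.; (2,2)=+1→OOX/.OX/X.X
ply 2, O at OOX/XOX/X.. | (2,1)=-1→OOX/XOX/XO.*; (2,2)=-1→OOX/XOX/X.O
ply 3, X at OOX/XOX/XO. | (2,2)=+1→OOX/XOX/XOX*
ply 4: OOX/XOX/XOX is terminal -1 (O); from OOX/.OX/X.. depth 12

value(OOX/.OX/X.., X) = +1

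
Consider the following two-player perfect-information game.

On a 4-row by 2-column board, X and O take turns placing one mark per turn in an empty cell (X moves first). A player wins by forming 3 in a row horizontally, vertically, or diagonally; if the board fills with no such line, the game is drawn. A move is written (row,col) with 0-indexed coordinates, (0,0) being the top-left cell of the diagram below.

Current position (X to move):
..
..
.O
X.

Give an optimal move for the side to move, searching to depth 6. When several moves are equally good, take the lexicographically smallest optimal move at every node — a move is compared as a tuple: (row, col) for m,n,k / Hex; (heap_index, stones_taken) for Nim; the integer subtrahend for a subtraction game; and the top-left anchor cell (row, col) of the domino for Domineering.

X's best at [../../.O/X.]: (0,1)

ply 1, X at ../../.O/X. | (0,0)=-1→X./../.O/X.; (0,1)=+0→.X/../.O/X.*; (1,0)=+0→../X./.O/X.; (1,1)=+0→../.X/.O/X.; (2,0)=+0→../../XO/X.; (3,1)=+0→../../.O/XX
ply 2, O at .X/../.O/X. | (0,0)=+0→OX/../.O/X.*; (1,0)=+0→.X/O./.O/X.; (1,1)=+0→.X/.O/.O/X.; (2,0)=+0→.X/../OO/X.; (3,1)=+0→.X/../.O/XO
ply 3, X at OX/../.O/X. | (1,0)=+0→OX/X./.O/X.*; (1,1)=+0→OX/.X/.O/X.; (2,0)=+0→OX/../XO/X.; (3,1)=+0→OX/../.O/XX
ply 4, O at OX/X./.O/X. | (1,1)=-1→OX/XO/.O/X.; (2,0)=+0→OX/X./OO/X.*; (3,1)=-1→OX/X./.O/XO
ply 5, X at OX/X./OO/X. | (1,1)=+0→OX/XX/OO/X.*; (3,1)=+0→OX/X./OO/XX
ply 6, O at OX/XX/OO/X. | (3,1)=+0→OX/XX/OO/XO*
ply 7: OX/XX/OO/XO is terminal +0 (X); from ../../.O/X. depth 6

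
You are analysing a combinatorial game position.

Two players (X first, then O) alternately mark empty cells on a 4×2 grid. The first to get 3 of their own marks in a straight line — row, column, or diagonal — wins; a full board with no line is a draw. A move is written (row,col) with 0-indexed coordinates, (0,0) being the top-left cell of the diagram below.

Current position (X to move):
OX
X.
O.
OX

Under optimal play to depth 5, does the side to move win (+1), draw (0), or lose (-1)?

p1 X@[OX/X./O./OX]: (1,1)[OX/XX/O./OX]+0* (2,1)[OX/X./OX/OX]+0
p2 O@[OX/XX/O./OX]: (2,1)[OX/XX/OO/OX]+0*
p3 X@[OX/XX/OO/OX] terminal +0; root [OX/X./O./OX] d5

value(OX/X./O./OX, X) = 0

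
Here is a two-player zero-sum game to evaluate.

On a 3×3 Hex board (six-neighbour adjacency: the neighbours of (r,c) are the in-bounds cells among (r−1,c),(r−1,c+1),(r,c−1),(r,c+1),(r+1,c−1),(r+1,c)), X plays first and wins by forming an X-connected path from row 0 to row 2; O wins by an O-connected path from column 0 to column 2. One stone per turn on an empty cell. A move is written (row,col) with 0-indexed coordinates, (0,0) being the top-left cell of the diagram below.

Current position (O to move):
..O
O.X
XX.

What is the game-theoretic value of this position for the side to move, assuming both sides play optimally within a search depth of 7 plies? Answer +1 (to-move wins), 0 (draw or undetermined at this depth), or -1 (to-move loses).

p1 O@[..O/O.X/XX.]: (0,0)[O.O/O.X/XX.]+1* (0,1)[.OO/O.X/XX.]+1 (1,1)[..O/OOX/XX.]+1 (2,2)[..O/O.X/XXO]+1
p2 X@[O.O/O.X/XX.]: (0,1)[OXO/O.X/XX.]-1* (1,1)[O.O/OXX/XX.]-1 (2,2)[O.O/O.X/XXX]-1
p3 O@[OXO/O.X/XX.]: (1,1)[OXO/OOX/XX.]+1* (2,2)[OXO/O.X/XXO]-1
p4 X@[OXO/OOX/XX.] terminal -1; root [..O/O.X/XX.] d7

value(..O/O.X/XX., O) = +1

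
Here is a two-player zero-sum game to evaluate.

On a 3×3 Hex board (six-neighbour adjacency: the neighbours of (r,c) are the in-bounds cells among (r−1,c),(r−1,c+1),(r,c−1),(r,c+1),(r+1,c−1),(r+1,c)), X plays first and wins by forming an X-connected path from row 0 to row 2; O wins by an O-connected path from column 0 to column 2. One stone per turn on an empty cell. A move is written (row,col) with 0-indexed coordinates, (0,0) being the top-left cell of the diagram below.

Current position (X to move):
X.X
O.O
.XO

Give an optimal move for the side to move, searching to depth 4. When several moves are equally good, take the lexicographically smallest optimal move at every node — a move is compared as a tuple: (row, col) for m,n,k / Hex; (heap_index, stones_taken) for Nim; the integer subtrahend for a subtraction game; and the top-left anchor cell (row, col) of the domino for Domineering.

ply 1, X at X.X/O.O/.XO | (0,1)=-1→XXX/O.O/.XO; (1,1)=+1→X.X/OXO/.XO*; (2,0)=-1→X.X/O.O/XXO
ply 2: X.X/OXO/.XO is terminal -1 (O); from X.X/O.O/.XO depth 4

X's best at [X.X/O.O/.XO]: (1,1)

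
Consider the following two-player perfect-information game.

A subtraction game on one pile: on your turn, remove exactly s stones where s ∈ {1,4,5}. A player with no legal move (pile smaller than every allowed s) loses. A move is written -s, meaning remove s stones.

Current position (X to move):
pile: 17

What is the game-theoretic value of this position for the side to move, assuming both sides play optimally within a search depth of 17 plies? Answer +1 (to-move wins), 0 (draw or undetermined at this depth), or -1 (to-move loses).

[17] X move#1: -1:+1/16*, -4:-1/13, -5:-1/12
[16] O move#2: -1:-1/15*, -4:-1/12, -5:-1/11
[15] X move#3: -1:-1/14, -4:-1/11, -5:+1/10*
[10] O move#4: -1:-1/9*, -4:-1/6, -5:-1/5
[9] X move#5: -1:+1/8*, -4:-1/5, -5:-1/4
[8] O move#6: -1:-1/7*, -4:-1/4, -5:-1/3
[7] X move#7: -1:-1/6, -4:-1/3, -5:+1/2*
[2] O move#8: -1:-1/1*
[1] X move#9: -1:+1/0*
[0] end (terminal -1, O#10); searched 17 to 17

value(17, X) = +1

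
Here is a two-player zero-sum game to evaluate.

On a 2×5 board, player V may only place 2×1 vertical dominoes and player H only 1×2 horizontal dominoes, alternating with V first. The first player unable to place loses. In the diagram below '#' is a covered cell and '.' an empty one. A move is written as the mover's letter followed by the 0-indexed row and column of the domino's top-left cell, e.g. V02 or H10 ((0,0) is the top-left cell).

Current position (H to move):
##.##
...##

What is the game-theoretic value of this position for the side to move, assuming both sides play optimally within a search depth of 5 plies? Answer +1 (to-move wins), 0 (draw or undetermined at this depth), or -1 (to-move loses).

ply 1, H at ##.##/...## | H10=-1→##.##/##.##; H11=+1→##.##/.####*
ply 2: ##.##/.#### is terminal -1 (V); from ##.##/...## depth 5

value(##.##/...##, H) = +1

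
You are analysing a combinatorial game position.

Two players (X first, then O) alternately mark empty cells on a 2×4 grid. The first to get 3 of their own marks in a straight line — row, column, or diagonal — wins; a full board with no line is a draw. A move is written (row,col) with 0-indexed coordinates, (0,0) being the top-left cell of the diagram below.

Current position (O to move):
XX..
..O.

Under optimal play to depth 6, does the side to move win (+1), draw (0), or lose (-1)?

p1 O@[XX../..O.]: (0,2)[XXO./..O.]+0* (0,3)[XX.O/..O.]-1 (1,0)[XX../O.O.]-1 (1,1)[XX../.OO.]-1 (1,3)[XX../..OO]-1
p2 X@[XXO./..O.]: (0,3)[XXOX/..O.]-1 (1,0)[XXO./X.O.]+0* (1,1)[XXO./.XO.]+0 (1,3)[XXO./..OX]+0
p3 O@[XXO./X.O.]: (0,3)[XXOO/X.O.]+0* (1,1)[XXO./XOO.]+0 (1,3)[XXO./X.OO]+0
p4 X@[XXOO/X.O.]: (1,1)[XXOO/XXO.]+0* (1,3)[XXOO/X.OX]+0
p5 O@[XXOO/XXO.]: (1,3)[XXOO/XXOO]+0*
p6 X@[XXOO/XXOO] terminal +0; root [XX../..O.] d6

value(XX../..O., O) = 0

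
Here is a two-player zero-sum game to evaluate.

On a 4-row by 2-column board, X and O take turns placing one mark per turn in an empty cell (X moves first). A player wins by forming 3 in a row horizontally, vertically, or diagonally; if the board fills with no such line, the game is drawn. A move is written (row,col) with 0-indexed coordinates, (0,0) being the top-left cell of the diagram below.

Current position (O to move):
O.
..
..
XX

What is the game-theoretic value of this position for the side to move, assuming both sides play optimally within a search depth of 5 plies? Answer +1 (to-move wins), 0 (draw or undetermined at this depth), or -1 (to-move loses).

ply 1, O at O./../../XX | (0,1)=+0→OO/../../XX*; (1,0)=+0→O./O./../XX; (1,1)=+0→O./.O/../XX; (2,0)=+0→O./../O./XX; (2,1)=+0→O./../.O/XX
ply 2, X at OO/../../XX | (1,0)=+0→OO/X./../XX*; (1,1)=+0→OO/.X/../XX; (2,0)=+0→OO/../X./XX; (2,1)=+0→OO/../.X/XX
ply 3, O at OO/X./../XX | (1,1)=-1→OO/XO/../XX; (2,0)=+0→OO/X./O./XX*; (2,1)=-1→OO/X./.O/XX
ply 4, X at OO/X./O./XX | (1,1)=+0→OO/XX/O./XX*; (2,1)=+0→OO/X./OX/XX
ply 5, O at OO/XX/O./XX | (2,1)=+0→OO/XX/OO/XX*
ply 6: OO/XX/OO/XX is terminal +0 (X); from O./../../XX depth 5

value(O./../../XX, O) = 0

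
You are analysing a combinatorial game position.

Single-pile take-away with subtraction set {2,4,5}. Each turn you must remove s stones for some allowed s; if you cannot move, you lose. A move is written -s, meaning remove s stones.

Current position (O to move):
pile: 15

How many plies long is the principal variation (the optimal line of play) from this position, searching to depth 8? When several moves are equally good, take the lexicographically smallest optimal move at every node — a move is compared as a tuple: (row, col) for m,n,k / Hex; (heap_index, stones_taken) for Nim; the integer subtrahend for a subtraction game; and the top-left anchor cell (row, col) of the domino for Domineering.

ply 1, O at 15 | -2=-1→13*; -4=-1→11; -5=-1→10
ply 2, X at 13 | -2=-1→11; -4=-1→9; -5=+1→8*
ply 3, O at 8 | -2=-1→6*; -4=-1→4; -5=-1→3
ply 4, X at 6 | -2=-1→4; -4=-1→2; -5=+1→1*
ply 5: 1 is terminal -1 (O); from 15 depth 8

PV length from [15]: 4 plies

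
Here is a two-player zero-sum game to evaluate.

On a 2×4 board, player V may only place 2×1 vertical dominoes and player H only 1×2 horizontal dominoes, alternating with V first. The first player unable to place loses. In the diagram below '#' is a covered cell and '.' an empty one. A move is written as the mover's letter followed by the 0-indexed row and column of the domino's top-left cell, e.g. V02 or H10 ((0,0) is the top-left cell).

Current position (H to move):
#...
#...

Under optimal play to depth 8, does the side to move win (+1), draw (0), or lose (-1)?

value(#.../#..., H) = +1

ply 1, H at #.../#... | H01=+1→###./#...*; H02=+1→#.##/#...; H11=+1→#.../###.; H12=+1→#.../#.##
ply 2, V at ###./#... | V03=-1→####/#..#*
ply 3, H at ####/#..# | H11=+1→####/####*
ply 4: ####/#### is terminal -1 (V); from #.../#... depth 8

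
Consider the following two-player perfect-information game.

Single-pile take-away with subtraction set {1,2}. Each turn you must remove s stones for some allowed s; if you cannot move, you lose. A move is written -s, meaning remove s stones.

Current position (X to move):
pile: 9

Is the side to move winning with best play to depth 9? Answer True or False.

[9] X move#1: -1:-1/8*, -2:-1/7
[8] O move#2: -1:-1/7, -2:+1/6*
[6] X move#3: -1:-1/5*, -2:-1/4
[5] O move#4: -1:-1/4, -2:+1/3*
[3] X move#5: -1:-1/2*, -2:-1/1
[2] O move#6: -1:-1/1, -2:+1/0*
[0] end (terminal -1, X#7); searched 9 to 9

X winning at [9]: False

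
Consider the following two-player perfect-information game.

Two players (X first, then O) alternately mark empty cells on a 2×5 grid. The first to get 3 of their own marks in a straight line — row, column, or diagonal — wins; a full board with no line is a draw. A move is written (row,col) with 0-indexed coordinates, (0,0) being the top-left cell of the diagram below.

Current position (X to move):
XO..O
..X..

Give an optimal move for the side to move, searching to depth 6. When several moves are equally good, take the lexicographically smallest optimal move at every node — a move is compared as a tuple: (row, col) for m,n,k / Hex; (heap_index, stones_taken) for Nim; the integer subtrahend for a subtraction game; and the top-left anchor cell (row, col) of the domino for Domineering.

ply 1, X at XO..O/..X.. | (0,2)=+0→XOX.O/..X..; (0,3)=+0→XO.XO/..X..; (1,0)=+0→XO..O/X.X..; (1,1)=+1→XO..O/.XX..*; (1,3)=+1→XO..O/..XX.; (1,4)=+0→XO..O/..X.X
ply 2, O at XO..O/.XX.. | (0,2)=-1→XOO.O/.XX..*; (0,3)=-1→XO.OO/.XX..; (1,0)=-1→XO..O/OXX..; (1,3)=-1→XO..O/.XXO.; (1,4)=-1→XO..O/.XX.O
ply 3, X at XOO.O/.XX.. | (0,3)=+1→XOOXO/.XX..*; (1,0)=+1→XOO.O/XXX..; (1,3)=+1→XOO.O/.XXX.; (1,4)=-1→XOO.O/.XX.X
ply 4, O at XOOXO/.XX.. | (1,0)=-1→XOOXO/OXX..*; (1,3)=-1→XOOXO/.XXO.; (1,4)=-1→XOOXO/.XX.O
ply 5, X at XOOXO/OXX.. | (1,3)=+1→XOOXO/OXXX.*; (1,4)=+0→XOOXO/OXX.X
ply 6: XOOXO/OXXX. is terminal -1 (O); from XO..O/..X.. depth 6

X's best at [XO..O/..X..]: (1,1)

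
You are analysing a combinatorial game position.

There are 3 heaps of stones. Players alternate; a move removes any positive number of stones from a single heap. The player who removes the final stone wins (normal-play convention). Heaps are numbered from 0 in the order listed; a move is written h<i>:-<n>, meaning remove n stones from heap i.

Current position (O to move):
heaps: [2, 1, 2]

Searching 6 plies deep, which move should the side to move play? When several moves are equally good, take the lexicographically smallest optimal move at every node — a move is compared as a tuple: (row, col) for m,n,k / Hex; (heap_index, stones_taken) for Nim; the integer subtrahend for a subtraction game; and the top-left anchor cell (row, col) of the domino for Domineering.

O's best at [(2,1,2)]: h1:-1

[(2,1,2)] O move#1: h0:-1:-1/(1,1,2), h0:-2:-1/(0,1,2), h1:-1:+1/(2,0,2)*, h2:-1:-1/(2,1,1), h2:-2:-1/(2,1,0)
[(2,0,2)] X move#2: h0:-1:-1/(1,0,2)*, h0:-2:-1/(0,0,2), h2:-1:-1/(2,0,1), h2:-2:-1/(2,0,0)
[(1,0,2)] O move#3: h0:-1:-1/(0,0,2), h2:-1:+1/(1,0,1)*, h2:-2:-1/(1,0,0)
[(1,0,1)] X move#4: h0:-1:-1/(0,0,1)*, h2:-1:-1/(1,0,0)
[(0,0,1)] O move#5: h2:-1:+1/(0,0,0)*
[(0,0,0)] end (terminal -1, X#6); searched (2,1,2) to 6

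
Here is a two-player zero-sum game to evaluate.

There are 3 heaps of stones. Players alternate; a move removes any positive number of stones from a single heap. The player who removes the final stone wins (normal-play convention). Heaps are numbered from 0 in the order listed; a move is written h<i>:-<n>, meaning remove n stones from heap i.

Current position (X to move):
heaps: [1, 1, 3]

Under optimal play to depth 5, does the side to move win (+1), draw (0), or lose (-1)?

value((1,1,3), X) = +1

p1 X@[(1,1,3)]: h0:-1[(0,1,3)]-1 h1:-1[(1,0,3)]-1 h2:-1[(1,1,2)]-1 h2:-2[(1,1,1)]-1 h2:-3[(1,1,0)]+1*
p2 O@[(1,1,0)]: h0:-1[(0,1,0)]-1* h1:-1[(1,0,0)]-1
p3 X@[(0,1,0)]: h1:-1[(0,0,0)]+1*
p4 O@[(0,0,0)] terminal -1; root [(1,1,3)] d5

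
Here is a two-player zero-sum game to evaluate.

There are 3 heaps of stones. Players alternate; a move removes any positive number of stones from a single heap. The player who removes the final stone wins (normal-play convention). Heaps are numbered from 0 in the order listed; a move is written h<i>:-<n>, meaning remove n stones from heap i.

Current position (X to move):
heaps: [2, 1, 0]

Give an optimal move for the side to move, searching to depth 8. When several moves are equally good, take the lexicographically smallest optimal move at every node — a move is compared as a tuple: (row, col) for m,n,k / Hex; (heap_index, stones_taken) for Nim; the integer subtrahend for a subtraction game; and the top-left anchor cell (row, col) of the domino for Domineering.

X's best at [(2,1,0)]: h0:-1

ply 1, X at (2,1,0) | h0:-1=+1→(1,1,0)*; h0:-2=-1→(0,1,0); h1:-1=-1→(2,0,0)
ply 2, O at (1,1,0) | h0:-1=-1→(0,1,0)*; h1:-1=-1→(1,0,0)
ply 3, X at (0,1,0) | h1:-1=+1→(0,0,0)*
ply 4: (0,0,0) is terminal -1 (O); from (2,1,0) depth 8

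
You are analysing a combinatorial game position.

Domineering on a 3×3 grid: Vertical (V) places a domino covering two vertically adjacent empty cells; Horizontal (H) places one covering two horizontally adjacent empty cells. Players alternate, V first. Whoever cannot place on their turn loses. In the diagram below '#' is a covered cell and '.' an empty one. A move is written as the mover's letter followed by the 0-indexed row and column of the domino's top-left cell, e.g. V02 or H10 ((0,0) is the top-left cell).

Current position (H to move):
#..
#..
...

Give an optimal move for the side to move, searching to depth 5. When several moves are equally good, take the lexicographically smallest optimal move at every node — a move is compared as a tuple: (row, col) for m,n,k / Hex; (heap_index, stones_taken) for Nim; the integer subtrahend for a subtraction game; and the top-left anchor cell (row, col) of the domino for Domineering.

H's best at [#../#../...]: H11

ply 1, H at #../#../... | H01=-1→###/#../...; H11=+1→#../###/...*; H20=-1→#../#../##.; H21=-1→#../#../.##
ply 2: #../###/... is terminal -1 (V); from #../#../... depth 5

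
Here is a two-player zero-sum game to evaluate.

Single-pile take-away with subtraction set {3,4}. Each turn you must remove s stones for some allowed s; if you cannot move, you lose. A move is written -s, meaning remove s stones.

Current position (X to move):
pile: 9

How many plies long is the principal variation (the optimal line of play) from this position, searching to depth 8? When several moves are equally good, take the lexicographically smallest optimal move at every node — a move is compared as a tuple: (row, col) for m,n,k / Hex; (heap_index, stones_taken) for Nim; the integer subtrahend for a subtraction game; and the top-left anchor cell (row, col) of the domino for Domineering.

p1 X@[9]: -3[6]-1* -4[5]-1
p2 O@[6]: -3[3]-1 -4[2]+1*
p3 X@[2] terminal -1; root [9] d8

PV length from [9]: 2 plies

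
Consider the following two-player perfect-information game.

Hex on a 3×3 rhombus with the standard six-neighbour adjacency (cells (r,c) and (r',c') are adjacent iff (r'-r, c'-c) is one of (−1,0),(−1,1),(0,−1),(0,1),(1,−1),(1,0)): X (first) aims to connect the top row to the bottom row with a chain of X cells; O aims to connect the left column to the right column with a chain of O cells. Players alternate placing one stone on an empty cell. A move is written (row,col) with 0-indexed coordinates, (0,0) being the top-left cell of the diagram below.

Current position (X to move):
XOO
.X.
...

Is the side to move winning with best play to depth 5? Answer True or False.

X winning at [XOO/.X./...]: True

ply 1, X at XOO/.X./... | (1,0)=+1→XOO/XX./...*; (1,2)=-1→XOO/.XX/...; (2,0)=-1→XOO/.X./X..; (2,1)=-1→XOO/.X./.X.; (2,2)=-1→XOO/.X./..X
ply 2, O at XOO/XX./... | (1,2)=-1→XOO/XXO/...*; (2,0)=-1→XOO/XX./O..; (2,1)=-1→XOO/XX./.O.; (2,2)=-1→XOO/XX./..O
ply 3, X at XOO/XXO/... | (2,0)=+1→XOO/XXO/X..*; (2,1)=+1→XOO/XXO/.X.; (2,2)=+1→XOO/XXO/..X
ply 4: XOO/XXO/X.. is terminal -1 (O); from XOO/.X./... depth 5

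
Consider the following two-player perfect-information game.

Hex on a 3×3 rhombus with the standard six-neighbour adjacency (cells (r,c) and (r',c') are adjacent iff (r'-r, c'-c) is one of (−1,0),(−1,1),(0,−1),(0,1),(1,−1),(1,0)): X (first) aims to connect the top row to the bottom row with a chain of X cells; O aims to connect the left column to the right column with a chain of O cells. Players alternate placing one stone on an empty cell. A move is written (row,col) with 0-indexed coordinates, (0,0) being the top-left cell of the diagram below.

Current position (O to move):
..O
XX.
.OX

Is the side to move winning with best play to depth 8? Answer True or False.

O winning at [..O/XX./.OX]: False

ply 1, O at ..O/XX./.OX | (0,0)=-1→O.O/XX./.OX*; (0,1)=-1→.OO/XX./.OX; (1,2)=-1→..O/XXO/.OX; (2,0)=-1→..O/XX./OOX
ply 2, X at O.O/XX./.OX | (0,1)=+1→OXO/XX./.OX*; (1,2)=-1→O.O/XXX/.OX; (2,0)=-1→O.O/XX./XOX
ply 3, O at OXO/XX./.OX | (1,2)=-1→OXO/XXO/.OX*; (2,0)=-1→OXO/XX./OOX
ply 4, X at OXO/XXO/.OX | (2,0)=+1→OXO/XXO/XOX*
ply 5: OXO/XXO/XOX is terminal -1 (O); from ..O/XX./.OX depth 8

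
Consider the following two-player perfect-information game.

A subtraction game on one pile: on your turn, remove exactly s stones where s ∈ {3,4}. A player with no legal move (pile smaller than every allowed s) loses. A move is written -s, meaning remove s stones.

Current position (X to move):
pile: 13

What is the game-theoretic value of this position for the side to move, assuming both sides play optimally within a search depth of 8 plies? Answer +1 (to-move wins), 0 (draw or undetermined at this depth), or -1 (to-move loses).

value(13, X) = +1

[13] X move#1: -3:-1/10, -4:+1/9*
[9] O move#2: -3:-1/6*, -4:-1/5
[6] X move#3: -3:-1/3, -4:+1/2*
[2] end (terminal -1, O#4); searched 13 to 8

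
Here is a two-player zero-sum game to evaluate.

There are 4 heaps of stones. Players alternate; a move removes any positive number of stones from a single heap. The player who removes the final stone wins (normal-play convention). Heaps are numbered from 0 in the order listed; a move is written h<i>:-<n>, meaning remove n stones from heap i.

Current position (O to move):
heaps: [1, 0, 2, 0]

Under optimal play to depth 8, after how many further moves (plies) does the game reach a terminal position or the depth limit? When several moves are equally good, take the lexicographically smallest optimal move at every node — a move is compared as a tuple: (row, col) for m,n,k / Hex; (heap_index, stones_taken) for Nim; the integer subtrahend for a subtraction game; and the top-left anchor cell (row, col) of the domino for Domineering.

PV length from [(1,0,2,0)]: 3 plies

ply 1, O at (1,0,2,0) | h0:-1=-1→(0,0,2,0); h2:-1=+1→(1,0,1,0)*; h2:-2=-1→(1,0,0,0)
ply 2, X at (1,0,1,0) | h0:-1=-1→(0,0,1,0)*; h2:-1=-1→(1,0,0,0)
ply 3, O at (0,0,1,0) | h2:-1=+1→(0,0,0,0)*
ply 4: (0,0,0,0) is terminal -1 (X); from (1,0,2,0) depth 8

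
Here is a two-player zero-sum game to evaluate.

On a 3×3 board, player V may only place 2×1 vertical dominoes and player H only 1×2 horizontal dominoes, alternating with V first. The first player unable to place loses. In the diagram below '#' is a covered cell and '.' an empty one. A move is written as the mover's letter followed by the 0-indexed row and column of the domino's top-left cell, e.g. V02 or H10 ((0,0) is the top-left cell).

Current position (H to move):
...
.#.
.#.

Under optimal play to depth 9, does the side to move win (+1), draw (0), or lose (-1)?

[.../.#./.#.] H move#1: H00:-1/##./.#./.#.*, H01:-1/.##/.#./.#.
[##./.#./.#.] V move#2: V02:+1/###/.##/.#.*, V10:+1/##./##./##., V12:+1/##./.##/.##
[###/.##/.#.] end (terminal -1, H#3); searched .../.#./.#. to 9

value(.../.#./.#., H) = -1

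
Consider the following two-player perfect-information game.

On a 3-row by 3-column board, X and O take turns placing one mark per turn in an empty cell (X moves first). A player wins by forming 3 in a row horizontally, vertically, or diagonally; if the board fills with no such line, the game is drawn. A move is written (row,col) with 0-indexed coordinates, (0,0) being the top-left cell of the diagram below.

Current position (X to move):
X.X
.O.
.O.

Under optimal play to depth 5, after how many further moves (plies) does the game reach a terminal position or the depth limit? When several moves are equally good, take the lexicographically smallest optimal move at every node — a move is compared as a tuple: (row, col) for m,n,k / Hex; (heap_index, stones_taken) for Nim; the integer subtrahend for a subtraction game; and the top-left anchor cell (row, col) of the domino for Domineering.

PV length from [X.X/.O./.O.]: 1 ply

[X.X/.O./.O.] X move#1: (0,1):+1/XXX/.O./.O.*, (1,0):-1/X.X/XO./.O., (1,2):-1/X.X/.OX/.O., (2,0):-1/X.X/.O./XO., (2,2):-1/X.X/.O./.OX
[XXX/.O./.O.] end (terminal -1, O#2); searched X.X/.O./.O. to 5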